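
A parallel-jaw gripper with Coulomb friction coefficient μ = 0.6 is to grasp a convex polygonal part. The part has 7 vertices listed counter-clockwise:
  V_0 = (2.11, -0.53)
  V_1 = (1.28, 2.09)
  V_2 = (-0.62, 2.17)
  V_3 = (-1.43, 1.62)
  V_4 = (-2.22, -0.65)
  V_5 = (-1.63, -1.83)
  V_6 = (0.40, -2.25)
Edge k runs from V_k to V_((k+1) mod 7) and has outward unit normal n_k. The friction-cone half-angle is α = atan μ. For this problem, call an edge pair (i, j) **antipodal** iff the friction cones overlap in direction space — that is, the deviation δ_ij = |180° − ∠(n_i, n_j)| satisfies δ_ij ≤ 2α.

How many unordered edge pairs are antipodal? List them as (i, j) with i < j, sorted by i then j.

α = atan 0.6 = 30.96°;  2α = 61.93°
n_0 = (+0.9533, +0.3020)
n_1 = (+0.0421, +0.9991)
n_2 = (-0.5618, +0.8273)
n_3 = (-0.9444, +0.3287)
n_4 = (-0.8944, -0.4472)
n_5 = (-0.2026, -0.9793)
n_6 = (+0.7092, -0.7050)
  (0,1): δ = 109.99°  ·
  (0,2): δ = 73.40°  ·
  (0,3): δ = 36.77°  ✓
  (0,4): δ = 8.99°  ✓
  (0,5): δ = 60.73°  ✓
  (0,6): δ = 117.59°  ·
  (1,2): δ = 143.41°  ·
  (1,3): δ = 106.78°  ·
  (1,4): δ = 61.02°  ✓
  (1,5): δ = 9.28°  ✓
  (1,6): δ = 47.58°  ✓
  (2,3): δ = 143.37°  ·
  (2,4): δ = 97.61°  ·
  (2,5): δ = 45.87°  ✓
  (2,6): δ = 10.99°  ✓
  (3,4): δ = 134.25°  ·
  (3,5): δ = 82.50°  ·
  (3,6): δ = 25.64°  ✓
  (4,5): δ = 128.25°  ·
  (4,6): δ = 71.40°  ·
  (5,6): δ = 123.14°  ·
antipodal pairs: 9

count = 9; pairs: (0,3), (0,4), (0,5), (1,4), (1,5), (1,6), (2,5), (2,6), (3,6)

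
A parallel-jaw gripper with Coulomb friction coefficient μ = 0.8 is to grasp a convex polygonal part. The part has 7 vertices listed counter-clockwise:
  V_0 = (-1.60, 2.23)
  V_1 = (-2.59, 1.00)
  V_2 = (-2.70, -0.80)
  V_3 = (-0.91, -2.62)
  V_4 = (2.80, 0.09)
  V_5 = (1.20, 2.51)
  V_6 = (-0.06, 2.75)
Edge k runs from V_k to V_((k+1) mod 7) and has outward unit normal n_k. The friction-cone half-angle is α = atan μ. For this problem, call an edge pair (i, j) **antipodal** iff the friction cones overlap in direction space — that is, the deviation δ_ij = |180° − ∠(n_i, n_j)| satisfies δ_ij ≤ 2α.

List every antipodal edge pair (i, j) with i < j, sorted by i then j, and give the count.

α = atan 0.8 = 38.66°;  2α = 77.32°
n_0 = (-0.7790, +0.6270)
n_1 = (-0.9981, +0.0610)
n_2 = (-0.7130, -0.7012)
n_3 = (+0.5899, -0.8075)
n_4 = (+0.8342, +0.5515)
n_5 = (+0.1871, +0.9823)
n_6 = (-0.3199, +0.9474)
  (0,1): δ = 144.67°  ·
  (0,2): δ = 96.65°  ·
  (0,3): δ = 15.02°  ✓
  (0,4): δ = 72.30°  ✓
  (0,5): δ = 118.05°  ·
  (0,6): δ = 147.49°  ·
  (1,2): δ = 131.98°  ·
  (1,3): δ = 50.36°  ✓
  (1,4): δ = 36.97°  ✓
  (1,5): δ = 82.71°  ·
  (1,6): δ = 112.15°  ·
  (2,3): δ = 98.38°  ·
  (2,4): δ = 11.05°  ✓
  (2,5): δ = 34.69°  ✓
  (2,6): δ = 64.13°  ✓
  (3,4): δ = 92.68°  ·
  (3,5): δ = 46.93°  ✓
  (3,6): δ = 17.49°  ✓
  (4,5): δ = 134.26°  ·
  (4,6): δ = 104.81°  ·
  (5,6): δ = 150.56°  ·
antipodal pairs: 9

count = 9; pairs: (0,3), (0,4), (1,3), (1,4), (2,4), (2,5), (2,6), (3,5), (3,6)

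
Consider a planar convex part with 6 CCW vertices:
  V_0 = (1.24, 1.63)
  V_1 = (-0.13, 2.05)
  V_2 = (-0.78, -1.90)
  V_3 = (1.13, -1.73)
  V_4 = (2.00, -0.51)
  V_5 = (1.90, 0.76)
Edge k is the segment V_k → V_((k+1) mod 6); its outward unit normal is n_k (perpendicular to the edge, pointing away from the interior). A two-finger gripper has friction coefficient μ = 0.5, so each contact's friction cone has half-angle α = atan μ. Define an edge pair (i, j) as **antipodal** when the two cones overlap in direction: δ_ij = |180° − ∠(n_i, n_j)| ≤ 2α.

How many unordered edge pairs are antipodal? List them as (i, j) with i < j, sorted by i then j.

α = atan 0.5 = 26.57°;  2α = 53.13°
n_0 = (+0.2931, +0.9561)
n_1 = (-0.9867, +0.1624)
n_2 = (+0.0887, -0.9961)
n_3 = (+0.8142, -0.5806)
n_4 = (+0.9969, +0.0785)
n_5 = (+0.7967, +0.6044)
  (0,1): δ = 82.30°  ·
  (0,2): δ = 22.13°  ✓
  (0,3): δ = 71.55°  ·
  (0,4): δ = 111.55°  ·
  (0,5): δ = 144.23°  ·
  (1,2): δ = 75.57°  ·
  (1,3): δ = 26.15°  ✓
  (1,4): δ = 13.85°  ✓
  (1,5): δ = 46.53°  ✓
  (2,3): δ = 130.58°  ·
  (2,4): δ = 90.58°  ·
  (2,5): δ = 57.90°  ·
  (3,4): δ = 140.00°  ·
  (3,5): δ = 107.32°  ·
  (4,5): δ = 147.32°  ·
antipodal pairs: 4

count = 4; pairs: (0,2), (1,3), (1,4), (1,5)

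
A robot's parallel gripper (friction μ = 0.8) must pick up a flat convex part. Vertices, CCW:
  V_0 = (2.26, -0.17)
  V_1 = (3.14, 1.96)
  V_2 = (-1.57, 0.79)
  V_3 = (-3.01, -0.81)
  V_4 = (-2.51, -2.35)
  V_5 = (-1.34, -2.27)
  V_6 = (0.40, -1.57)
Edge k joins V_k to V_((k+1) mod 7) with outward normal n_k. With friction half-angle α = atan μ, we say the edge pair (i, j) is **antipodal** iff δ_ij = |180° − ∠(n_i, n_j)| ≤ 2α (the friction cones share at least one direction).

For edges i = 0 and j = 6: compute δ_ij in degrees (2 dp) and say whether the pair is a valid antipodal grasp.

δ = 149.42°, invalid

α = atan 0.8 = 38.66°;  2α = 77.32°
edge 0: e_0 = (+0.88, +2.13);  n_0 = (+0.9242, -0.3818)
edge 6: e_6 = (+1.86, +1.40);  n_6 = (+0.6014, -0.7990)
∠(n_0, n_6) = 30.58°
δ = |180° − 30.58°| = 149.42°
149.42° > 2α = 77.32°  →  invalid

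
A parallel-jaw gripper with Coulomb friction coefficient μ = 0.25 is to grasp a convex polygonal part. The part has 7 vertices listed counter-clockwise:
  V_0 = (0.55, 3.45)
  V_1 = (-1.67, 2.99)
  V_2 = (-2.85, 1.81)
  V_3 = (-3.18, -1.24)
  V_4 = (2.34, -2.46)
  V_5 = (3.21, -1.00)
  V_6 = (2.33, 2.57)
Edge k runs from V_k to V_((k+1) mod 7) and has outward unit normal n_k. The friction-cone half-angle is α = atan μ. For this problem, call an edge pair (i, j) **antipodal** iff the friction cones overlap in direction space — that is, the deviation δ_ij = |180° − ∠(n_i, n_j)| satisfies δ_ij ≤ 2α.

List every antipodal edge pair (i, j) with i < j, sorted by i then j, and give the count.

count = 5; pairs: (0,3), (1,4), (2,4), (2,5), (3,6)

α = atan 0.25 = 14.04°;  2α = 28.07°
n_0 = (-0.2029, +0.9792)
n_1 = (-0.7071, +0.7071)
n_2 = (-0.9942, +0.1076)
n_3 = (-0.2158, -0.9764)
n_4 = (+0.8590, -0.5119)
n_5 = (+0.9709, +0.2393)
n_6 = (+0.4432, +0.8964)
  (0,1): δ = 146.71°  ·
  (0,2): δ = 107.88°  ·
  (0,3): δ = 24.17°  ✓
  (0,4): δ = 47.50°  ·
  (0,5): δ = 92.14°  ·
  (0,6): δ = 141.99°  ·
  (1,2): δ = 141.18°  ·
  (1,3): δ = 57.46°  ·
  (1,4): δ = 14.21°  ✓
  (1,5): δ = 58.85°  ·
  (1,6): δ = 108.69°  ·
  (2,3): δ = 96.29°  ·
  (2,4): δ = 24.62°  ✓
  (2,5): δ = 20.02°  ✓
  (2,6): δ = 69.87°  ·
  (3,4): δ = 108.33°  ·
  (3,5): δ = 63.69°  ·
  (3,6): δ = 13.84°  ✓
  (4,5): δ = 135.36°  ·
  (4,6): δ = 85.52°  ·
  (5,6): δ = 130.15°  ·
antipodal pairs: 5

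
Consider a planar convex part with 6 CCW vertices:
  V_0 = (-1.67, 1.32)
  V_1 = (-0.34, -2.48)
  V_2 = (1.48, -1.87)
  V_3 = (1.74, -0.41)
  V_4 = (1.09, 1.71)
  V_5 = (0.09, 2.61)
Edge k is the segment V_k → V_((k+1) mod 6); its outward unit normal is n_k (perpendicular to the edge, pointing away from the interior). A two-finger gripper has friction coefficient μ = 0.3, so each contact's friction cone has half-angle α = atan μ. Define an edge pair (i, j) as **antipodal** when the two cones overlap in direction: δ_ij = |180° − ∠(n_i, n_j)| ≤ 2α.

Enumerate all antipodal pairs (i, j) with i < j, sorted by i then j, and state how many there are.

count = 4; pairs: (0,2), (0,3), (0,4), (1,5)

α = atan 0.3 = 16.70°;  2α = 33.40°
n_0 = (-0.9439, -0.3304)
n_1 = (+0.3178, -0.9482)
n_2 = (+0.9845, -0.1753)
n_3 = (+0.9561, +0.2931)
n_4 = (+0.6690, +0.7433)
n_5 = (-0.5912, +0.8066)
  (0,1): δ = 90.76°  ·
  (0,2): δ = 29.39°  ✓
  (0,3): δ = 2.24°  ✓
  (0,4): δ = 28.72°  ✓
  (0,5): δ = 106.95°  ·
  (1,2): δ = 118.63°  ·
  (1,3): δ = 91.48°  ·
  (1,4): δ = 60.52°  ·
  (1,5): δ = 17.71°  ✓
  (2,3): δ = 152.86°  ·
  (2,4): δ = 121.89°  ·
  (2,5): δ = 43.66°  ·
  (3,4): δ = 149.03°  ·
  (3,5): δ = 70.81°  ·
  (4,5): δ = 101.77°  ·
antipodal pairs: 4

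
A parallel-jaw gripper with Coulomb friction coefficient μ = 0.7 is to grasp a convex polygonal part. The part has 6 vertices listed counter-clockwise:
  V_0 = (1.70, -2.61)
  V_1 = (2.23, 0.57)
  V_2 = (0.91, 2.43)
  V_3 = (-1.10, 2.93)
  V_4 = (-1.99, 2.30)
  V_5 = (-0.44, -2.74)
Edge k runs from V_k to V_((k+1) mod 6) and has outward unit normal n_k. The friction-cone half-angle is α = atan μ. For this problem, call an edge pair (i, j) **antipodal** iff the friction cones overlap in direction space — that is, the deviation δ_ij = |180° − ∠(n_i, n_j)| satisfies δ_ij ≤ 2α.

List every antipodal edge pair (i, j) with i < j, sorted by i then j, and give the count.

count = 7; pairs: (0,3), (0,4), (1,4), (1,5), (2,4), (2,5), (3,5)

α = atan 0.7 = 34.99°;  2α = 69.98°
n_0 = (+0.9864, -0.1644)
n_1 = (+0.8155, +0.5787)
n_2 = (+0.2414, +0.9704)
n_3 = (-0.5778, +0.8162)
n_4 = (-0.9558, -0.2940)
n_5 = (+0.0606, -0.9982)
  (0,1): δ = 135.18°  ·
  (0,2): δ = 94.51°  ·
  (0,3): δ = 45.24°  ✓
  (0,4): δ = 26.56°  ✓
  (0,5): δ = 102.94°  ·
  (1,2): δ = 139.33°  ·
  (1,3): δ = 90.07°  ·
  (1,4): δ = 18.27°  ✓
  (1,5): δ = 58.11°  ✓
  (2,3): δ = 130.74°  ·
  (2,4): δ = 58.94°  ✓
  (2,5): δ = 17.45°  ✓
  (3,4): δ = 108.20°  ·
  (3,5): δ = 31.82°  ✓
  (4,5): δ = 103.62°  ·
antipodal pairs: 7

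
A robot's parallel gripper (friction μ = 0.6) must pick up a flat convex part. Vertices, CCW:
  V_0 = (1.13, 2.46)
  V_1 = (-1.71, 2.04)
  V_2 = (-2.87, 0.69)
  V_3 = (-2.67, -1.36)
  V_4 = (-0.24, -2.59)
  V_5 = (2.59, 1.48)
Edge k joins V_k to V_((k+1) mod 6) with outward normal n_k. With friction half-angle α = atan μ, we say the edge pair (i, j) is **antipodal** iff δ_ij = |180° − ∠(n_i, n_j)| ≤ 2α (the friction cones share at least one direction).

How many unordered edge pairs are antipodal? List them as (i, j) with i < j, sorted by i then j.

α = atan 0.6 = 30.96°;  2α = 61.93°
n_0 = (-0.1463, +0.9892)
n_1 = (-0.7585, +0.6517)
n_2 = (-0.9953, -0.0971)
n_3 = (-0.4516, -0.8922)
n_4 = (+0.8210, -0.5709)
n_5 = (+0.5573, +0.8303)
  (0,1): δ = 139.08°  ·
  (0,2): δ = 92.84°  ·
  (0,3): δ = 35.26°  ✓
  (0,4): δ = 46.78°  ✓
  (0,5): δ = 137.72°  ·
  (1,2): δ = 133.76°  ·
  (1,3): δ = 76.18°  ·
  (1,4): δ = 5.86°  ✓
  (1,5): δ = 96.80°  ·
  (2,3): δ = 122.42°  ·
  (2,4): δ = 40.38°  ✓
  (2,5): δ = 50.56°  ✓
  (3,4): δ = 97.96°  ·
  (3,5): δ = 7.02°  ✓
  (4,5): δ = 89.06°  ·
antipodal pairs: 6

count = 6; pairs: (0,3), (0,4), (1,4), (2,4), (2,5), (3,5)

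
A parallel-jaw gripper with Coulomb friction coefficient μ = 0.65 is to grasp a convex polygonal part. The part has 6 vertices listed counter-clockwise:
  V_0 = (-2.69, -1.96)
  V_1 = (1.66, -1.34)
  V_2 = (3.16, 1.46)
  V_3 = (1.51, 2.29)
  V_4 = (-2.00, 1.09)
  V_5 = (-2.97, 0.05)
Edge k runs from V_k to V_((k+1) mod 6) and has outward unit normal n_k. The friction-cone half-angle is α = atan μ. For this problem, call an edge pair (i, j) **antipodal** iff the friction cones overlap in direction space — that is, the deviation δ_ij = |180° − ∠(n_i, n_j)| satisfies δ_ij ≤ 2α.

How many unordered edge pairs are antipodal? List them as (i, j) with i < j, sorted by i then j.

α = atan 0.65 = 33.02°;  2α = 66.05°
n_0 = (+0.1411, -0.9900)
n_1 = (+0.8815, -0.4722)
n_2 = (+0.4494, +0.8933)
n_3 = (-0.3235, +0.9462)
n_4 = (-0.7313, +0.6821)
n_5 = (-0.9904, -0.1380)
  (0,1): δ = 126.29°  ·
  (0,2): δ = 34.82°  ✓
  (0,3): δ = 10.76°  ✓
  (0,4): δ = 38.88°  ✓
  (0,5): δ = 89.82°  ·
  (1,2): δ = 88.53°  ·
  (1,3): δ = 42.95°  ✓
  (1,4): δ = 14.83°  ✓
  (1,5): δ = 36.11°  ✓
  (2,3): δ = 134.42°  ·
  (2,4): δ = 106.30°  ·
  (2,5): δ = 55.37°  ✓
  (3,4): δ = 151.88°  ·
  (3,5): δ = 100.94°  ·
  (4,5): δ = 129.06°  ·
antipodal pairs: 7

count = 7; pairs: (0,2), (0,3), (0,4), (1,3), (1,4), (1,5), (2,5)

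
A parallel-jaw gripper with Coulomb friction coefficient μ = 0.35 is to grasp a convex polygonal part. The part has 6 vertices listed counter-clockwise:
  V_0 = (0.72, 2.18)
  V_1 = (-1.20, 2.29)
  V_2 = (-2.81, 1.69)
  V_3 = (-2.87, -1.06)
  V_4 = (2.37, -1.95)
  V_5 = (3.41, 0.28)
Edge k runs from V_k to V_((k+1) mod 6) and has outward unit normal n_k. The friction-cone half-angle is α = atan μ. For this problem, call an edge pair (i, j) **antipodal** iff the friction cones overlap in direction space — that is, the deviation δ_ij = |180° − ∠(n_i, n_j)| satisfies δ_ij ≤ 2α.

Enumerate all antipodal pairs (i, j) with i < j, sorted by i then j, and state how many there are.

α = atan 0.35 = 19.29°;  2α = 38.58°
n_0 = (+0.0572, +0.9984)
n_1 = (-0.3492, +0.9370)
n_2 = (-0.9998, +0.0218)
n_3 = (-0.1674, -0.9859)
n_4 = (+0.9063, -0.4227)
n_5 = (+0.5769, +0.8168)
  (0,1): δ = 156.28°  ·
  (0,2): δ = 87.97°  ·
  (0,3): δ = 6.36°  ✓
  (0,4): δ = 68.28°  ·
  (0,5): δ = 148.04°  ·
  (1,2): δ = 111.69°  ·
  (1,3): δ = 30.08°  ✓
  (1,4): δ = 44.56°  ·
  (1,5): δ = 124.33°  ·
  (2,3): δ = 98.39°  ·
  (2,4): δ = 23.75°  ✓
  (2,5): δ = 56.02°  ·
  (3,4): δ = 105.36°  ·
  (3,5): δ = 25.59°  ✓
  (4,5): δ = 100.23°  ·
antipodal pairs: 4

count = 4; pairs: (0,3), (1,3), (2,4), (3,5)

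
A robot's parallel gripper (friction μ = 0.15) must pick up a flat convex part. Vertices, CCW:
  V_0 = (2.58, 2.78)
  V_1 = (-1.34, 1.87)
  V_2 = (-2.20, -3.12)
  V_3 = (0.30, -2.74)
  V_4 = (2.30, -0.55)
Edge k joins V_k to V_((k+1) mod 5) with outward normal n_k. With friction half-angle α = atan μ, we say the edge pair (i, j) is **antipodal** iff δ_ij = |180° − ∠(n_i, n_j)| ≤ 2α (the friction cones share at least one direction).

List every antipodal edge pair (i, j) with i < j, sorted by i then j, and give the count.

count = 2; pairs: (0,2), (1,4)

α = atan 0.15 = 8.53°;  2α = 17.06°
n_0 = (-0.2261, +0.9741)
n_1 = (-0.9855, +0.1698)
n_2 = (+0.1503, -0.9886)
n_3 = (+0.7384, -0.6743)
n_4 = (+0.9965, -0.0838)
  (0,1): δ = 112.85°  ·
  (0,2): δ = 4.43°  ✓
  (0,3): δ = 34.53°  ·
  (0,4): δ = 72.12°  ·
  (1,2): δ = 71.58°  ·
  (1,3): δ = 32.63°  ·
  (1,4): δ = 4.97°  ✓
  (2,3): δ = 141.05°  ·
  (2,4): δ = 103.45°  ·
  (3,4): δ = 142.40°  ·
antipodal pairs: 2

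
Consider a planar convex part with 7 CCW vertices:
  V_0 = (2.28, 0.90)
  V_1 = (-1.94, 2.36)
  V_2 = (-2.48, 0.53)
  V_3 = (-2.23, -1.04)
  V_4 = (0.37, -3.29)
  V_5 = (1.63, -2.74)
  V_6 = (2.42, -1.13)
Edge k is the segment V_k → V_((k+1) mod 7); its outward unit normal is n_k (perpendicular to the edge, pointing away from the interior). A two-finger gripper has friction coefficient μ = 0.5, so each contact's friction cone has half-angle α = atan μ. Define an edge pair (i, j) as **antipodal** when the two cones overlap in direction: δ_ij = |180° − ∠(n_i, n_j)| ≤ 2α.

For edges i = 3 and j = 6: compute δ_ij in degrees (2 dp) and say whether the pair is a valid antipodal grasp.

δ = 45.18°, valid

α = atan 0.5 = 26.57°;  2α = 53.13°
edge 3: e_3 = (+2.60, -2.25);  n_3 = (-0.6544, -0.7562)
edge 6: e_6 = (-0.14, +2.03);  n_6 = (+0.9976, +0.0688)
∠(n_3, n_6) = 134.82°
δ = |180° − 134.82°| = 45.18°
45.18° ≤ 2α = 53.13°  →  valid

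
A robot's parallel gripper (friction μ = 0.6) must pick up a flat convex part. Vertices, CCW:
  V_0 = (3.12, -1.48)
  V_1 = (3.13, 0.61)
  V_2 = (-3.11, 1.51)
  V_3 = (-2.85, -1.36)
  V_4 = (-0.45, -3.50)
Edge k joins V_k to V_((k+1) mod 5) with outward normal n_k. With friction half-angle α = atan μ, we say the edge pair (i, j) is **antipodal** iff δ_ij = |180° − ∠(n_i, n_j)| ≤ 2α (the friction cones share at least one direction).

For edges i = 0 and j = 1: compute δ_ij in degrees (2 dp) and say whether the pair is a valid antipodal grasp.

δ = 97.93°, invalid

α = atan 0.6 = 30.96°;  2α = 61.93°
edge 0: e_0 = (+0.01, +2.09);  n_0 = (+1.0000, -0.0048)
edge 1: e_1 = (-6.24, +0.90);  n_1 = (+0.1428, +0.9898)
∠(n_0, n_1) = 82.07°
δ = |180° − 82.07°| = 97.93°
97.93° > 2α = 61.93°  →  invalid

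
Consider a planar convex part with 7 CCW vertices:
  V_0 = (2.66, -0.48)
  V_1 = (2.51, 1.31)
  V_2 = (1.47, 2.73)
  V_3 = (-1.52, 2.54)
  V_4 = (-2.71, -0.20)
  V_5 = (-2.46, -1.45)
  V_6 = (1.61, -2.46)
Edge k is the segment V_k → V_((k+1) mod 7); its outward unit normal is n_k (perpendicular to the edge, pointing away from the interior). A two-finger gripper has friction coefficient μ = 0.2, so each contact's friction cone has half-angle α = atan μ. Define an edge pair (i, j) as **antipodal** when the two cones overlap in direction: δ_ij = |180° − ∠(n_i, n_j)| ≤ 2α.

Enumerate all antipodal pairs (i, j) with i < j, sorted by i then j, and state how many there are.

count = 3; pairs: (0,4), (2,5), (3,6)

α = atan 0.2 = 11.31°;  2α = 22.62°
n_0 = (+0.9965, +0.0835)
n_1 = (+0.8068, +0.5909)
n_2 = (-0.0634, +0.9980)
n_3 = (-0.9172, +0.3984)
n_4 = (-0.9806, -0.1961)
n_5 = (-0.2409, -0.9706)
n_6 = (+0.8835, -0.4685)
  (0,1): δ = 148.57°  ·
  (0,2): δ = 91.15°  ·
  (0,3): δ = 28.27°  ·
  (0,4): δ = 6.52°  ✓
  (0,5): δ = 71.27°  ·
  (0,6): δ = 147.27°  ·
  (1,2): δ = 122.58°  ·
  (1,3): δ = 59.69°  ·
  (1,4): δ = 24.91°  ·
  (1,5): δ = 39.84°  ·
  (1,6): δ = 115.84°  ·
  (2,3): δ = 117.11°  ·
  (2,4): δ = 82.33°  ·
  (2,5): δ = 17.57°  ✓
  (2,6): δ = 58.43°  ·
  (3,4): δ = 145.21°  ·
  (3,5): δ = 80.46°  ·
  (3,6): δ = 4.46°  ✓
  (4,5): δ = 115.25°  ·
  (4,6): δ = 39.25°  ·
  (5,6): δ = 104.00°  ·
antipodal pairs: 3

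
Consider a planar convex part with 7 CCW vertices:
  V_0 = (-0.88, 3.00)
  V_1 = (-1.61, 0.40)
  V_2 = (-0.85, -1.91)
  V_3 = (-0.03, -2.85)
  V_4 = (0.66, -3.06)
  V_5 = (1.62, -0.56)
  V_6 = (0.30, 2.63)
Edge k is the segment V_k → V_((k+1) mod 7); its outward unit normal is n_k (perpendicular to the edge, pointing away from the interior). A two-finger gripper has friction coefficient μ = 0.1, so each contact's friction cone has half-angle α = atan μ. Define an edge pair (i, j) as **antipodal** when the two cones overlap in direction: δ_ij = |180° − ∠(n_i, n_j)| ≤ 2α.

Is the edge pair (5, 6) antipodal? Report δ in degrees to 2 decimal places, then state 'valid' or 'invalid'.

δ = 129.89°, invalid

α = atan 0.1 = 5.71°;  2α = 11.42°
edge 5: e_5 = (-1.32, +3.19);  n_5 = (+0.9240, +0.3824)
edge 6: e_6 = (-1.18, +0.37);  n_6 = (+0.2992, +0.9542)
∠(n_5, n_6) = 50.11°
δ = |180° − 50.11°| = 129.89°
129.89° > 2α = 11.42°  →  invalid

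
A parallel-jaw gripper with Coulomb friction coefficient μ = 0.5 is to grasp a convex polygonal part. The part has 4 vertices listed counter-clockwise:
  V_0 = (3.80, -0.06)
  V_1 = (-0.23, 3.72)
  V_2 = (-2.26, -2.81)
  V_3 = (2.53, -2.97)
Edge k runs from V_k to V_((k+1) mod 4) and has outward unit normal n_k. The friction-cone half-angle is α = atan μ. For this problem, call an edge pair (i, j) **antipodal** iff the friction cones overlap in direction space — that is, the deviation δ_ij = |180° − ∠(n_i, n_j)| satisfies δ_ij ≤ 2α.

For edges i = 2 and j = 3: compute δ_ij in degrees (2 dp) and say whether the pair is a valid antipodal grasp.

α = atan 0.5 = 26.57°;  2α = 53.13°
edge 2: e_2 = (+4.79, -0.16);  n_2 = (-0.0334, -0.9994)
edge 3: e_3 = (+1.27, +2.91);  n_3 = (+0.9165, -0.4000)
∠(n_2, n_3) = 68.34°
δ = |180° − 68.34°| = 111.66°
111.66° > 2α = 53.13°  →  invalid

δ = 111.66°, invalid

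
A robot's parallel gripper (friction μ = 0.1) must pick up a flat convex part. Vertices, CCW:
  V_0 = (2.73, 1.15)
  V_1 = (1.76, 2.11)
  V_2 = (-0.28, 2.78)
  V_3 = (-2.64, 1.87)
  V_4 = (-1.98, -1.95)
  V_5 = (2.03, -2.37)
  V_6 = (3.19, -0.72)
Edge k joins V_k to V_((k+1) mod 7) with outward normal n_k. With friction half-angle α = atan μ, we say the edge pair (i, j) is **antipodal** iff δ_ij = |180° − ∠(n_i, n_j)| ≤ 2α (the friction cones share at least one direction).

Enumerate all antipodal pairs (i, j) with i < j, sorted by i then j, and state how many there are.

count = 1; pairs: (3,6)

α = atan 0.1 = 5.71°;  2α = 11.42°
n_0 = (+0.7034, +0.7108)
n_1 = (+0.3120, +0.9501)
n_2 = (-0.3598, +0.9330)
n_3 = (-0.9854, -0.1703)
n_4 = (-0.1042, -0.9946)
n_5 = (+0.8181, -0.5751)
n_6 = (+0.9711, +0.2389)
  (0,1): δ = 153.48°  ·
  (0,2): δ = 114.21°  ·
  (0,3): δ = 35.49°  ·
  (0,4): δ = 38.72°  ·
  (0,5): δ = 99.59°  ·
  (0,6): δ = 148.52°  ·
  (1,2): δ = 140.73°  ·
  (1,3): δ = 62.02°  ·
  (1,4): δ = 12.20°  ·
  (1,5): δ = 73.07°  ·
  (1,6): δ = 122.00°  ·
  (2,3): δ = 101.28°  ·
  (2,4): δ = 27.07°  ·
  (2,5): δ = 33.81°  ·
  (2,6): δ = 82.73°  ·
  (3,4): δ = 105.78°  ·
  (3,5): δ = 44.91°  ·
  (3,6): δ = 4.02°  ✓
  (4,5): δ = 119.13°  ·
  (4,6): δ = 70.20°  ·
  (5,6): δ = 131.07°  ·
antipodal pairs: 1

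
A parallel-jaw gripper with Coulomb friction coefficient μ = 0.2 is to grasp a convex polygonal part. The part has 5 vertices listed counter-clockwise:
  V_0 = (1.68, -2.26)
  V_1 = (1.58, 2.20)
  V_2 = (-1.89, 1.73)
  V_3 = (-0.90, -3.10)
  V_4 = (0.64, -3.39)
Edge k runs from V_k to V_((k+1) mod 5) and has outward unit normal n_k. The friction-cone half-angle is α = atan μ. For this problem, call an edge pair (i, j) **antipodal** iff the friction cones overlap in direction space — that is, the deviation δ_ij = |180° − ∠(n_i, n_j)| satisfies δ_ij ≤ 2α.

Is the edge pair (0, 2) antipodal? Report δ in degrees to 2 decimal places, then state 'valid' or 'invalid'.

α = atan 0.2 = 11.31°;  2α = 22.62°
edge 0: e_0 = (-0.10, +4.46);  n_0 = (+0.9997, +0.0224)
edge 2: e_2 = (+0.99, -4.83);  n_2 = (-0.9796, -0.2008)
∠(n_0, n_2) = 169.70°
δ = |180° − 169.70°| = 10.30°
10.30° ≤ 2α = 22.62°  →  valid

δ = 10.30°, valid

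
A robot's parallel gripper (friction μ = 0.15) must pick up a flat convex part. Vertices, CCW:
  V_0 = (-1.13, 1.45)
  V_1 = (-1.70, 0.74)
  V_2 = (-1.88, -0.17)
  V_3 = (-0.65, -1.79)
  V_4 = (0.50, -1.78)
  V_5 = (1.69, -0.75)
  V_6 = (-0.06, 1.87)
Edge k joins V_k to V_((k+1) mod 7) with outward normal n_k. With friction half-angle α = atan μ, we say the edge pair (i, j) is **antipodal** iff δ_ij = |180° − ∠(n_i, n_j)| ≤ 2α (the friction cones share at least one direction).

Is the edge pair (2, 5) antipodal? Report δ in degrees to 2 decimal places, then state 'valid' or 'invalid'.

α = atan 0.15 = 8.53°;  2α = 17.06°
edge 2: e_2 = (+1.23, -1.62);  n_2 = (-0.7964, -0.6047)
edge 5: e_5 = (-1.75, +2.62);  n_5 = (+0.8316, +0.5554)
∠(n_2, n_5) = 176.53°
δ = |180° − 176.53°| = 3.47°
3.47° ≤ 2α = 17.06°  →  valid

δ = 3.47°, valid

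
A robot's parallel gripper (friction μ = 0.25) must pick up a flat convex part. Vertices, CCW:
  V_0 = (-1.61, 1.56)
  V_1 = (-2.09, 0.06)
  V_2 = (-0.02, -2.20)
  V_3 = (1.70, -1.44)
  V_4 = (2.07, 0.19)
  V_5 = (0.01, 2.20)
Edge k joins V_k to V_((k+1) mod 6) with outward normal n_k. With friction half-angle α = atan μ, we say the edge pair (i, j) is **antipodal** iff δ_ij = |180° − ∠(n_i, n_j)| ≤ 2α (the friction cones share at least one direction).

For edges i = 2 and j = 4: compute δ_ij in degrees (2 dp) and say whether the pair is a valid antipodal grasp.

α = atan 0.25 = 14.04°;  2α = 28.07°
edge 2: e_2 = (+1.72, +0.76);  n_2 = (+0.4042, -0.9147)
edge 4: e_4 = (-2.06, +2.01);  n_4 = (+0.6984, +0.7157)
∠(n_2, n_4) = 111.87°
δ = |180° − 111.87°| = 68.13°
68.13° > 2α = 28.07°  →  invalid

δ = 68.13°, invalid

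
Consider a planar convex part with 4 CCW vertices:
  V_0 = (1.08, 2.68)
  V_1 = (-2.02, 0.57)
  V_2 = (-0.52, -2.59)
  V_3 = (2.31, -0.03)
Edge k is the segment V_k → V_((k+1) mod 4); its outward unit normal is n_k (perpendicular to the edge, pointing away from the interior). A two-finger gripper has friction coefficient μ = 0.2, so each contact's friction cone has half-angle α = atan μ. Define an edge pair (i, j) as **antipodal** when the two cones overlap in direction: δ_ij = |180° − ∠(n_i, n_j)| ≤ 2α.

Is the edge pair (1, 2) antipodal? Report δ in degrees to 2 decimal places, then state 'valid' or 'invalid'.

δ = 73.26°, invalid

α = atan 0.2 = 11.31°;  2α = 22.62°
edge 1: e_1 = (+1.50, -3.16);  n_1 = (-0.9034, -0.4288)
edge 2: e_2 = (+2.83, +2.56);  n_2 = (+0.6708, -0.7416)
∠(n_1, n_2) = 106.74°
δ = |180° − 106.74°| = 73.26°
73.26° > 2α = 22.62°  →  invalid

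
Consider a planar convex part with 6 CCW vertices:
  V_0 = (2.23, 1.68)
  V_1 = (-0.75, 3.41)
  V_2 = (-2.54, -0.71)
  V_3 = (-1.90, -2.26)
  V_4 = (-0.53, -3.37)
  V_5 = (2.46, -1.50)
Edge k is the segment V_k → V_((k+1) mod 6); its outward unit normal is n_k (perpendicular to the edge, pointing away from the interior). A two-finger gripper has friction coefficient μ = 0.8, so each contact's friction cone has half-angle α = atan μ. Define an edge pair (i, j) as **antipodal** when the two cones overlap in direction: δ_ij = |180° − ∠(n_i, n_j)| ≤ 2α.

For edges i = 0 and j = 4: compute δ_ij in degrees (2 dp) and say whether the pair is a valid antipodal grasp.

α = atan 0.8 = 38.66°;  2α = 77.32°
edge 0: e_0 = (-2.98, +1.73);  n_0 = (+0.5021, +0.8648)
edge 4: e_4 = (+2.99, +1.87);  n_4 = (+0.5303, -0.8478)
∠(n_0, n_4) = 117.84°
δ = |180° − 117.84°| = 62.16°
62.16° ≤ 2α = 77.32°  →  valid

δ = 62.16°, valid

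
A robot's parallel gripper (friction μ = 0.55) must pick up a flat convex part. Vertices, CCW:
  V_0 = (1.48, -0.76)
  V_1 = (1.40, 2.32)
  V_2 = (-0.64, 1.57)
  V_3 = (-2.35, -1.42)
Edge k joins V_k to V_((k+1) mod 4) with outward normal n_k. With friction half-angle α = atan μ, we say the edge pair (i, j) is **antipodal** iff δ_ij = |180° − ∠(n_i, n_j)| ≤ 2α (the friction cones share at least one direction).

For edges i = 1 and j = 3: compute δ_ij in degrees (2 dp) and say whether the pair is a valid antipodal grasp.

α = atan 0.55 = 28.81°;  2α = 57.62°
edge 1: e_1 = (-2.04, -0.75);  n_1 = (-0.3451, +0.9386)
edge 3: e_3 = (+3.83, +0.66);  n_3 = (+0.1698, -0.9855)
∠(n_1, n_3) = 169.59°
δ = |180° − 169.59°| = 10.41°
10.41° ≤ 2α = 57.62°  →  valid

δ = 10.41°, valid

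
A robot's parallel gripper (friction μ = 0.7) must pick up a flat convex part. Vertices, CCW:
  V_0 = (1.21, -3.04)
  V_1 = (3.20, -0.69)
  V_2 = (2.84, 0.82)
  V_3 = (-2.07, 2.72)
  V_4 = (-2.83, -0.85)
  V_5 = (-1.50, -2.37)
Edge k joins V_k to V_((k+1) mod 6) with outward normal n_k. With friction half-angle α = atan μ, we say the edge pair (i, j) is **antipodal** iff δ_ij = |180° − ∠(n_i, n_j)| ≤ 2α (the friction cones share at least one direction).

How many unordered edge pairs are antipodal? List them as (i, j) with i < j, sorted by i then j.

count = 6; pairs: (0,3), (1,3), (1,4), (1,5), (2,4), (2,5)

α = atan 0.7 = 34.99°;  2α = 69.98°
n_0 = (+0.7631, -0.6462)
n_1 = (+0.9727, +0.2319)
n_2 = (+0.3609, +0.9326)
n_3 = (-0.9781, +0.2082)
n_4 = (-0.7526, -0.6585)
n_5 = (-0.2400, -0.9708)
  (0,1): δ = 126.33°  ·
  (0,2): δ = 70.90°  ·
  (0,3): δ = 28.24°  ✓
  (0,4): δ = 81.44°  ·
  (0,5): δ = 116.37°  ·
  (1,2): δ = 124.56°  ·
  (1,3): δ = 25.43°  ✓
  (1,4): δ = 27.78°  ✓
  (1,5): δ = 62.70°  ✓
  (2,3): δ = 80.86°  ·
  (2,4): δ = 27.66°  ✓
  (2,5): δ = 7.27°  ✓
  (3,4): δ = 126.80°  ·
  (3,5): δ = 91.87°  ·
  (4,5): δ = 145.07°  ·
antipodal pairs: 6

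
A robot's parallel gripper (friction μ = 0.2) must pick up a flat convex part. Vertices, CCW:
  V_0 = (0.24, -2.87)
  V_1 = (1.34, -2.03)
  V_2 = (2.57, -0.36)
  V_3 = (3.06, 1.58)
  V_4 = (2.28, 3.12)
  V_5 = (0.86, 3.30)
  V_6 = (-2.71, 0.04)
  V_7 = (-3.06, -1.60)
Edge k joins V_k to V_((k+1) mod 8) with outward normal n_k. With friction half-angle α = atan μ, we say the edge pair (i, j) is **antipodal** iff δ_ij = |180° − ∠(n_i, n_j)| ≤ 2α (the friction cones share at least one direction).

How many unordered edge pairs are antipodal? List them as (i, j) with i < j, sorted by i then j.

α = atan 0.2 = 11.31°;  2α = 22.62°
n_0 = (+0.6069, -0.7948)
n_1 = (+0.8052, -0.5930)
n_2 = (+0.9696, -0.2449)
n_3 = (+0.8921, +0.4518)
n_4 = (+0.1258, +0.9921)
n_5 = (-0.6743, +0.7384)
n_6 = (-0.9780, +0.2087)
n_7 = (-0.3592, -0.9333)
  (0,1): δ = 163.74°  ·
  (0,2): δ = 141.54°  ·
  (0,3): δ = 100.50°  ·
  (0,4): δ = 44.59°  ·
  (0,5): δ = 5.03°  ✓
  (0,6): δ = 40.59°  ·
  (0,7): δ = 121.58°  ·
  (1,2): δ = 157.80°  ·
  (1,3): δ = 116.77°  ·
  (1,4): δ = 60.85°  ·
  (1,5): δ = 11.23°  ✓
  (1,6): δ = 24.33°  ·
  (1,7): δ = 105.32°  ·
  (2,3): δ = 138.96°  ·
  (2,4): δ = 83.05°  ·
  (2,5): δ = 33.42°  ·
  (2,6): δ = 2.13°  ✓
  (2,7): δ = 83.13°  ·
  (3,4): δ = 124.09°  ·
  (3,5): δ = 74.46°  ·
  (3,6): δ = 38.91°  ·
  (3,7): δ = 42.09°  ·
  (4,5): δ = 130.37°  ·
  (4,6): δ = 94.82°  ·
  (4,7): δ = 13.82°  ✓
  (5,6): δ = 144.45°  ·
  (5,7): δ = 63.45°  ·
  (6,7): δ = 99.00°  ·
antipodal pairs: 4

count = 4; pairs: (0,5), (1,5), (2,6), (4,7)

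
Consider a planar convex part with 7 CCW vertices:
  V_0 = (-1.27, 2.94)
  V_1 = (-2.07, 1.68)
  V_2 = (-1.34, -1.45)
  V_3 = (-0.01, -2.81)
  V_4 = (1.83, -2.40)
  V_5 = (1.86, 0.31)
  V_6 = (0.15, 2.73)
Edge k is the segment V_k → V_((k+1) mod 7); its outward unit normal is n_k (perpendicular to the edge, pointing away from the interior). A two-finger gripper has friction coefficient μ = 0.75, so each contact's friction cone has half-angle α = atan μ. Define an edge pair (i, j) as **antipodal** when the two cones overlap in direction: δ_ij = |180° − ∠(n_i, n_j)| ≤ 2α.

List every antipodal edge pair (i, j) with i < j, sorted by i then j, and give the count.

count = 11; pairs: (0,3), (0,4), (0,5), (1,4), (1,5), (1,6), (2,4), (2,5), (2,6), (3,5), (3,6)

α = atan 0.75 = 36.87°;  2α = 73.74°
n_0 = (-0.8442, +0.5360)
n_1 = (-0.9739, -0.2271)
n_2 = (-0.7149, -0.6992)
n_3 = (+0.2175, -0.9761)
n_4 = (+0.9999, -0.0111)
n_5 = (+0.8167, +0.5771)
n_6 = (+0.1463, +0.9892)
  (0,1): δ = 134.46°  ·
  (0,2): δ = 103.23°  ·
  (0,3): δ = 45.03°  ✓
  (0,4): δ = 31.78°  ✓
  (0,5): δ = 67.66°  ✓
  (0,6): δ = 114.00°  ·
  (1,2): δ = 148.77°  ·
  (1,3): δ = 90.57°  ·
  (1,4): δ = 13.76°  ✓
  (1,5): δ = 22.12°  ✓
  (1,6): δ = 68.46°  ✓
  (2,3): δ = 121.80°  ·
  (2,4): δ = 45.00°  ✓
  (2,5): δ = 9.12°  ✓
  (2,6): δ = 37.23°  ✓
  (3,4): δ = 103.20°  ·
  (3,5): δ = 67.32°  ✓
  (3,6): δ = 20.97°  ✓
  (4,5): δ = 144.12°  ·
  (4,6): δ = 97.78°  ·
  (5,6): δ = 133.66°  ·
antipodal pairs: 11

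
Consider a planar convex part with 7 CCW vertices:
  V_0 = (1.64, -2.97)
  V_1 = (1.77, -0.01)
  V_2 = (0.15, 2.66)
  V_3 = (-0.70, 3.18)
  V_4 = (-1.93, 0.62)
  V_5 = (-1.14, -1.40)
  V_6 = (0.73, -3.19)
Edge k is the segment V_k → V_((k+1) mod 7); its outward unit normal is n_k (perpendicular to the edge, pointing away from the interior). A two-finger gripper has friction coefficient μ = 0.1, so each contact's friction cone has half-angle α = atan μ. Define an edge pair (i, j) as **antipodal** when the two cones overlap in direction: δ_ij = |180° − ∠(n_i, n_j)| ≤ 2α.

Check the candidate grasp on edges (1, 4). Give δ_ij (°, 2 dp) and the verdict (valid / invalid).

α = atan 0.1 = 5.71°;  2α = 11.42°
edge 1: e_1 = (-1.62, +2.67);  n_1 = (+0.8549, +0.5187)
edge 4: e_4 = (+0.79, -2.02);  n_4 = (-0.9313, -0.3642)
∠(n_1, n_4) = 170.11°
δ = |180° − 170.11°| = 9.89°
9.89° ≤ 2α = 11.42°  →  valid

δ = 9.89°, valid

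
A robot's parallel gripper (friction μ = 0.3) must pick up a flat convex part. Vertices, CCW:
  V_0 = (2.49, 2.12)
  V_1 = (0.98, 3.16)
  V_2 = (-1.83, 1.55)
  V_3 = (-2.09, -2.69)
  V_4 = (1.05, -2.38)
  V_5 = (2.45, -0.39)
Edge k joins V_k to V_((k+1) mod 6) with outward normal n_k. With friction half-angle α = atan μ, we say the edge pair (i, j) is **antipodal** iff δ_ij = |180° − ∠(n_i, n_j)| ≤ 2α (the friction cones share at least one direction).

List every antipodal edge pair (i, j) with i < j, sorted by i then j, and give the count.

count = 4; pairs: (1,3), (1,4), (2,4), (2,5)

α = atan 0.3 = 16.70°;  2α = 33.40°
n_0 = (+0.5672, +0.8236)
n_1 = (-0.4971, +0.8677)
n_2 = (-0.9981, +0.0612)
n_3 = (+0.0982, -0.9952)
n_4 = (+0.8179, -0.5754)
n_5 = (+0.9999, -0.0159)
  (0,1): δ = 115.63°  ·
  (0,2): δ = 58.95°  ·
  (0,3): δ = 40.20°  ·
  (0,4): δ = 89.43°  ·
  (0,5): δ = 123.64°  ·
  (1,2): δ = 123.32°  ·
  (1,3): δ = 24.17°  ✓
  (1,4): δ = 25.06°  ✓
  (1,5): δ = 59.28°  ·
  (2,3): δ = 80.85°  ·
  (2,4): δ = 31.62°  ✓
  (2,5): δ = 2.60°  ✓
  (3,4): δ = 130.77°  ·
  (3,5): δ = 96.55°  ·
  (4,5): δ = 145.79°  ·
antipodal pairs: 4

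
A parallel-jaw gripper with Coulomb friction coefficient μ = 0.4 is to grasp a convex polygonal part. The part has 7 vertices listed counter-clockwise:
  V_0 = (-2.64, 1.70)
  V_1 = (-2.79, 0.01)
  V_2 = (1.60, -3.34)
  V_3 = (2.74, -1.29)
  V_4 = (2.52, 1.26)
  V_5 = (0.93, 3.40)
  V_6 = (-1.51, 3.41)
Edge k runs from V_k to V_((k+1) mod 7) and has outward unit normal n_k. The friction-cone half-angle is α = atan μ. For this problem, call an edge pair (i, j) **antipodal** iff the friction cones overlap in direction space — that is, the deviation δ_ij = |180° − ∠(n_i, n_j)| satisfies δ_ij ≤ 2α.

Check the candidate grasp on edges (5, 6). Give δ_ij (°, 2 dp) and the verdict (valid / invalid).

δ = 123.22°, invalid

α = atan 0.4 = 21.80°;  2α = 43.60°
edge 5: e_5 = (-2.44, +0.01);  n_5 = (+0.0041, +1.0000)
edge 6: e_6 = (-1.13, -1.71);  n_6 = (-0.8343, +0.5513)
∠(n_5, n_6) = 56.78°
δ = |180° − 56.78°| = 123.22°
123.22° > 2α = 43.60°  →  invalid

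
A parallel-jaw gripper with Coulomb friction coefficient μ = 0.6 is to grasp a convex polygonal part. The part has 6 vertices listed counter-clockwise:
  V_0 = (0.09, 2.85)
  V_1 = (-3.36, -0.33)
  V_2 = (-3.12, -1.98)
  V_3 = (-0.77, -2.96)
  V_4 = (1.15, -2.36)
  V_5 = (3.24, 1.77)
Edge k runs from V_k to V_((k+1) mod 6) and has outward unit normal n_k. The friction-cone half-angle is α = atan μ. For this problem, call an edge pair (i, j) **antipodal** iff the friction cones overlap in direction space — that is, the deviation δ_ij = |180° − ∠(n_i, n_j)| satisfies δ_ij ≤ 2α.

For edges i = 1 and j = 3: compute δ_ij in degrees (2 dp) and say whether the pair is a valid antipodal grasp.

α = atan 0.6 = 30.96°;  2α = 61.93°
edge 1: e_1 = (+0.24, -1.65);  n_1 = (-0.9896, -0.1439)
edge 3: e_3 = (+1.92, +0.60);  n_3 = (+0.2983, -0.9545)
∠(n_1, n_3) = 99.08°
δ = |180° − 99.08°| = 80.92°
80.92° > 2α = 61.93°  →  invalid

δ = 80.92°, invalid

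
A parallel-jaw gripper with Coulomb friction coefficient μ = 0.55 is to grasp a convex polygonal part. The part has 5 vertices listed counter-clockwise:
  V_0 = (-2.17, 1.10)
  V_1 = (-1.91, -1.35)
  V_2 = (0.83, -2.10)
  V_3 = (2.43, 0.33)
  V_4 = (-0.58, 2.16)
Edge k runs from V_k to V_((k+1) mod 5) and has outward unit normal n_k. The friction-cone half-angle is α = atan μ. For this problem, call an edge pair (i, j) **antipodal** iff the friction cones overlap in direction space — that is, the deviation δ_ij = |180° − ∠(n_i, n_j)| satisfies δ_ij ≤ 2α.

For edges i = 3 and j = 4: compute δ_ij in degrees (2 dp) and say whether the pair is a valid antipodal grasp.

δ = 115.01°, invalid

α = atan 0.55 = 28.81°;  2α = 57.62°
edge 3: e_3 = (-3.01, +1.83);  n_3 = (+0.5195, +0.8545)
edge 4: e_4 = (-1.59, -1.06);  n_4 = (-0.5547, +0.8321)
∠(n_3, n_4) = 64.99°
δ = |180° − 64.99°| = 115.01°
115.01° > 2α = 57.62°  →  invalid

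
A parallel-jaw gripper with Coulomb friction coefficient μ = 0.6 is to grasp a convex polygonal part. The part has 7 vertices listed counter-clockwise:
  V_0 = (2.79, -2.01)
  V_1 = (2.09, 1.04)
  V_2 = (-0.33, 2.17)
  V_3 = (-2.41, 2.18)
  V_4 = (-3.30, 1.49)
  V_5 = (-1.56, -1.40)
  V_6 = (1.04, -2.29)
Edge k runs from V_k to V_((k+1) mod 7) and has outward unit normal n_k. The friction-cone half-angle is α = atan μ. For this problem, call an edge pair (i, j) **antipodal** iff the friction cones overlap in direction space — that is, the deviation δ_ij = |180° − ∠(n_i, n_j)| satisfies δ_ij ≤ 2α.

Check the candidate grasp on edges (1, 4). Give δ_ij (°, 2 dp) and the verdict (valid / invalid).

δ = 33.92°, valid

α = atan 0.6 = 30.96°;  2α = 61.93°
edge 1: e_1 = (-2.42, +1.13);  n_1 = (+0.4231, +0.9061)
edge 4: e_4 = (+1.74, -2.89);  n_4 = (-0.8567, -0.5158)
∠(n_1, n_4) = 146.08°
δ = |180° − 146.08°| = 33.92°
33.92° ≤ 2α = 61.93°  →  valid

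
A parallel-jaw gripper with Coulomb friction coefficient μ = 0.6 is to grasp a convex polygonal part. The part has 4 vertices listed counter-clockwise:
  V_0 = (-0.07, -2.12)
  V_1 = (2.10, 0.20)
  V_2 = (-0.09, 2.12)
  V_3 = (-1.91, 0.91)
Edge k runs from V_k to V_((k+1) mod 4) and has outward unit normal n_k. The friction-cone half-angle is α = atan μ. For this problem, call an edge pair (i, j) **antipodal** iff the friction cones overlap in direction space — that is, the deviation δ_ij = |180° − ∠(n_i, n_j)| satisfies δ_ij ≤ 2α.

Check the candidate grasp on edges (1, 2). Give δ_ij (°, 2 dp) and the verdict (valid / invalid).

δ = 105.14°, invalid

α = atan 0.6 = 30.96°;  2α = 61.93°
edge 1: e_1 = (-2.19, +1.92);  n_1 = (+0.6592, +0.7519)
edge 2: e_2 = (-1.82, -1.21);  n_2 = (-0.5536, +0.8328)
∠(n_1, n_2) = 74.86°
δ = |180° − 74.86°| = 105.14°
105.14° > 2α = 61.93°  →  invalid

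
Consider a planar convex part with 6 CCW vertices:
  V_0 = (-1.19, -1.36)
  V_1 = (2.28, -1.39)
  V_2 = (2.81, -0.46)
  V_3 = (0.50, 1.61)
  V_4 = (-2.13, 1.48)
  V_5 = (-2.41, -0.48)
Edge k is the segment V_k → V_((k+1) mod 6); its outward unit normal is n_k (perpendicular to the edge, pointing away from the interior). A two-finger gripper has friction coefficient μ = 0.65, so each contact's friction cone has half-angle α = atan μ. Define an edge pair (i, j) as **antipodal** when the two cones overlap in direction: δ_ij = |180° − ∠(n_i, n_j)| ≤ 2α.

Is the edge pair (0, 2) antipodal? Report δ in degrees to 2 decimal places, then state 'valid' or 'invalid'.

δ = 41.37°, valid

α = atan 0.65 = 33.02°;  2α = 66.05°
edge 0: e_0 = (+3.47, -0.03);  n_0 = (-0.0086, -1.0000)
edge 2: e_2 = (-2.31, +2.07);  n_2 = (+0.6674, +0.7447)
∠(n_0, n_2) = 138.63°
δ = |180° − 138.63°| = 41.37°
41.37° ≤ 2α = 66.05°  →  valid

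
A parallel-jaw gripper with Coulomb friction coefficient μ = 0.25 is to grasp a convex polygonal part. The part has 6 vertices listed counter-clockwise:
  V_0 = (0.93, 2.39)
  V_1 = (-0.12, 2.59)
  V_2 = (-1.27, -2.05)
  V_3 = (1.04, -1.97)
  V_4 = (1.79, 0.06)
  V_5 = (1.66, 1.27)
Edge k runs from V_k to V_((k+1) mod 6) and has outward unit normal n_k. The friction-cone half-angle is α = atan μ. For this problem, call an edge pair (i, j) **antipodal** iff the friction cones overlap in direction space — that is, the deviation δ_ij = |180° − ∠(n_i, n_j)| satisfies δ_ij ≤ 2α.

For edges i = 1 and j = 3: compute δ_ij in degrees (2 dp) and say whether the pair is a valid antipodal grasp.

α = atan 0.25 = 14.04°;  2α = 28.07°
edge 1: e_1 = (-1.15, -4.64);  n_1 = (-0.9706, +0.2406)
edge 3: e_3 = (+0.75, +2.03);  n_3 = (+0.9380, -0.3466)
∠(n_1, n_3) = 173.64°
δ = |180° − 173.64°| = 6.36°
6.36° ≤ 2α = 28.07°  →  valid

δ = 6.36°, valid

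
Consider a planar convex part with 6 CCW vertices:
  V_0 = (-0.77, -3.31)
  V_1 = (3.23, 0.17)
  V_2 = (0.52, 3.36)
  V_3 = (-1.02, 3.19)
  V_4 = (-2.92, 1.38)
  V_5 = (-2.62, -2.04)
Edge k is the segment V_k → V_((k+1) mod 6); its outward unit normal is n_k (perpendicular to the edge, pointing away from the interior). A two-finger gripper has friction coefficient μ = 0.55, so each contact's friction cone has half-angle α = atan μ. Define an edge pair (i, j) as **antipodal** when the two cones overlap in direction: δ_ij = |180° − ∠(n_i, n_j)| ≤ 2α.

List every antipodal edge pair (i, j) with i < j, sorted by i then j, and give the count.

α = atan 0.55 = 28.81°;  2α = 57.62°
n_0 = (+0.6564, -0.7544)
n_1 = (+0.7621, +0.6474)
n_2 = (-0.1097, +0.9940)
n_3 = (-0.6898, +0.7240)
n_4 = (-0.9962, -0.0874)
n_5 = (-0.5660, -0.8244)
  (0,1): δ = 90.67°  ·
  (0,2): δ = 34.72°  ✓
  (0,3): δ = 2.59°  ✓
  (0,4): δ = 53.99°  ✓
  (0,5): δ = 104.51°  ·
  (1,2): δ = 124.05°  ·
  (1,3): δ = 86.74°  ·
  (1,4): δ = 35.34°  ✓
  (1,5): δ = 15.18°  ✓
  (2,3): δ = 142.69°  ·
  (2,4): δ = 91.29°  ·
  (2,5): δ = 40.77°  ✓
  (3,4): δ = 128.60°  ·
  (3,5): δ = 78.08°  ·
  (4,5): δ = 129.48°  ·
antipodal pairs: 6

count = 6; pairs: (0,2), (0,3), (0,4), (1,4), (1,5), (2,5)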